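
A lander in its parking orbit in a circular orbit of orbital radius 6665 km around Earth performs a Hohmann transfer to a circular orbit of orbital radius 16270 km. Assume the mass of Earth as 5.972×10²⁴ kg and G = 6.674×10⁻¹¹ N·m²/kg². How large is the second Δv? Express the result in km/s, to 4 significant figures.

μ = GM = 6.674×10⁻¹¹ × 5.972×10²⁴ = 3.986×10¹⁴ m³/s².
r₁ = 6665 km = 6.665×10⁶ m.
r₂ = 16270 km = 1.627×10⁷ m.
Transfer ellipse a_t = (r₁ + r₂)/2 = 1.147×10⁷ m.
At r₁: circular v_c1 = √(μ/r₁) = 7733 m/s; transfer-perigee v_p = √[μ(2/r₁ − 1/a_t)] = 9211 m/s.
At r₂: circular v_c2 = √(μ/r₂) = 4949 m/s; transfer-apogee v_a = √[μ(2/r₂ − 1/a_t)] = 3773 m/s.
Δv₂ = v_c2 − v_a = 1176 m/s.
= 1.176 km/s.

Δv ≈ 1.176 km/s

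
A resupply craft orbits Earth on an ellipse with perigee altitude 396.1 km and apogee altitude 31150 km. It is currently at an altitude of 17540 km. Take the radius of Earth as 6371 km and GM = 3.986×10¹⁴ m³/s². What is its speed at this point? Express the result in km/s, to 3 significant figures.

v ≈ 3.92 km/s

r_p = 6371 + 396.1 = 6767.1 km = 6.7671×10⁶ m.
r_a = 6371 + 31150 = 37521 km = 3.7521×10⁷ m.
r = 6371 + 17540 = 23911 km = 2.391×10⁷ m.
Semi-major axis a = (r_p + r_a)/2 = 22144 km = 2.214×10⁷ m.
Vis-viva: v² = μ(2/r − 1/a) = 3.986×10¹⁴ × (8.364×10⁻⁸ − 4.516×10⁻⁸) = 1.534×10⁷ m²/s².
v = 3917 m/s = 3.917 km/s.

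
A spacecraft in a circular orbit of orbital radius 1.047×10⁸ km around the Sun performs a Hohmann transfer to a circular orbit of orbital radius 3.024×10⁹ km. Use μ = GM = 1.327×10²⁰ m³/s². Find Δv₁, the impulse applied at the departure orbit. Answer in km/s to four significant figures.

Δv ≈ 13.90 km/s

r₁ = 1.047×10⁸ km = 1.047×10¹¹ m.
r₂ = 3.024×10⁹ km = 3.024×10¹² m.
Transfer ellipse a_t = (r₁ + r₂)/2 = 1.564×10¹² m.
At r₁: circular v_c1 = √(μ/r₁) = 35600 m/s; transfer-perihelion v_p = √[μ(2/r₁ − 1/a_t)] = 49500 m/s.
Δv₁ = v_p − v_c1 = 13900 m/s.
= 13.90 km/s.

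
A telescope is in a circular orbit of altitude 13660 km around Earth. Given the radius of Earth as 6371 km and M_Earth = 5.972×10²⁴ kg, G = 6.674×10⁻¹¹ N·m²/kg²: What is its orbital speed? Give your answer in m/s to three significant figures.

μ = GM = 6.674×10⁻¹¹ × 5.972×10²⁴ = 3.986×10¹⁴ m³/s².
r = 6371 + 13660 = 20031 km = 2.0031×10⁷ m.
For a circular orbit v = √(μ/r) = √(3.986×10¹⁴ / 2.003×10⁷) = √(1.990×10⁷) = 4461 m/s.

v ≈ 4460 m/s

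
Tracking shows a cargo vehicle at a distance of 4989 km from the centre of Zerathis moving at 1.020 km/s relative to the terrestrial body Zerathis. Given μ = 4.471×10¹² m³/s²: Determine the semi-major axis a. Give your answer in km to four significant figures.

r = 4.989×10⁶ m.
Vis-viva rearranged: 1/a = 2/r − v²/μ = 4.009×10⁻⁷ − 2.327×10⁻⁷ = 1.682×10⁻⁷ m⁻¹.
a = 5.946×10⁶ m = 5945.9 km.

a ≈ 5946 km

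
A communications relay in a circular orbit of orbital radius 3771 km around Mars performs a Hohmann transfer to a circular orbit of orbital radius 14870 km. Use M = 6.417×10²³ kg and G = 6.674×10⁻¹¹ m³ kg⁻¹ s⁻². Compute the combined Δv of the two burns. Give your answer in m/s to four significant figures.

μ = GM = 6.674×10⁻¹¹ × 6.417×10²³ = 4.283×10¹³ m³/s².
r₁ = 3771 km = 3.771×10⁶ m.
r₂ = 14870 km = 1.487×10⁷ m.
Transfer ellipse a_t = (r₁ + r₂)/2 = 9.320×10⁶ m.
At r₁: circular v_c1 = √(μ/r₁) = 3370 m/s; transfer-periapsis v_p = √[μ(2/r₁ − 1/a_t)] = 4257 m/s.
Δv₁ = v_p − v_c1 = 886.6 m/s.
At r₂: circular v_c2 = √(μ/r₂) = 1697 m/s; transfer-apoapsis v_a = √[μ(2/r₂ − 1/a_t)] = 1079 m/s.
Δv₂ = v_c2 − v_a = 617.6 m/s.
Total Δv = Δv₁ + Δv₂ = 1504 m/s.

Δv_total ≈ 1504 m/s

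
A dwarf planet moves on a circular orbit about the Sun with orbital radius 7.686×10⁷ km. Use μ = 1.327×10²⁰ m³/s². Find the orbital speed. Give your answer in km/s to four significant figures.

v ≈ 41.55 km/s

r = 7.686×10⁷ km = 7.686×10¹⁰ m.
For a circular orbit v = √(μ/r) = √(1.327×10²⁰ / 7.686×10¹⁰) = √(1.727×10⁹) = 41550 m/s.
That is 41.55 km/s.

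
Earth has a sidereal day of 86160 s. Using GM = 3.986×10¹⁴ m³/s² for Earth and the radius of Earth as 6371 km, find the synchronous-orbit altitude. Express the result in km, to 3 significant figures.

A synchronous orbit has period T, so by Kepler's third law a = (μT²/4π²)^(1/3).
μT²/4π² = 3.986×10¹⁴ × (8.616×10⁴)² / 39.48 = 7.495×10²² m³.
a = 4.216×10⁷ m = 42163 km.
Altitude h = a − R = 42163 − 6371 = 35792 km.

h_sync ≈ 35800 km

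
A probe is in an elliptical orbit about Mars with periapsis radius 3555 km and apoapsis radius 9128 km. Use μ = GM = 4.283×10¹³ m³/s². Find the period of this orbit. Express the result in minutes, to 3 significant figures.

T ≈ 256 minutes

Semi-major axis a = (r_p + r_a)/2 = (3555.0 + 9128.0)/2 = 6341.5 km = 6.342×10⁶ m.
By Kepler's third law T = 2π√(a³/μ) = 2π × 2.440×10³ = 1.533×10⁴ s.
= 255.5 minutes.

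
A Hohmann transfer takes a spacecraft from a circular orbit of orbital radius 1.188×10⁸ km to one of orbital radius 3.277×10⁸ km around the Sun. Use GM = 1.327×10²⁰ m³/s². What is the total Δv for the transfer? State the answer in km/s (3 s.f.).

Δv_total ≈ 12.5 km/s

r₁ = 1.188×10⁸ km = 1.188×10¹¹ m.
r₂ = 3.277×10⁸ km = 3.277×10¹¹ m.
Transfer ellipse a_t = (r₁ + r₂)/2 = 2.232×10¹¹ m.
At r₁: circular v_c1 = √(μ/r₁) = 33420 m/s; transfer-perihelion v_p = √[μ(2/r₁ − 1/a_t)] = 40490 m/s.
Δv₁ = v_p − v_c1 = 7070 m/s.
At r₂: circular v_c2 = √(μ/r₂) = 20120 m/s; transfer-aphelion v_a = √[μ(2/r₂ − 1/a_t)] = 14680 m/s.
Δv₂ = v_c2 − v_a = 5444 m/s.
Total Δv = Δv₁ + Δv₂ = 12510 m/s = 12.51 km/s.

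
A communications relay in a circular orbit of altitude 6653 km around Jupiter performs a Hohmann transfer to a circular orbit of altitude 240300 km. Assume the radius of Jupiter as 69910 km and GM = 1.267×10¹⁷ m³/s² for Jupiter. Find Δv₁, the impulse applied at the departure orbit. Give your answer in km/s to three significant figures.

Δv ≈ 10.8 km/s

r₁ = 69910 + 6653 = 76563 km = 7.6563×10⁷ m.
r₂ = 69910 + 240300 = 310210 km = 3.1021×10⁸ m.
Transfer ellipse a_t = (r₁ + r₂)/2 = 1.934×10⁸ m.
At r₁: circular v_c1 = √(μ/r₁) = 40680 m/s; transfer-perijove v_p = √[μ(2/r₁ − 1/a_t)] = 51520 m/s.
Δv₁ = v_p − v_c1 = 10840 m/s.
= 10.84 km/s.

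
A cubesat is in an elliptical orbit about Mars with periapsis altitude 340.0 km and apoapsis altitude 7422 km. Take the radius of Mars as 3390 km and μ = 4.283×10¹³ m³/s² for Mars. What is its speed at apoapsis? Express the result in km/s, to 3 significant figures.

v ≈ 1.43 km/s

r_p = 3390 + 340.0 = 3730.0 km = 3.7300×10⁶ m.
r_a = 3390 + 7422 = 10812 km = 1.0812×10⁷ m.
Semi-major axis a = (r_p + r_a)/2 = 7271.0 km = 7.271×10⁶ m.
Vis-viva: v² = μ(2/r − 1/a) = 4.283×10¹³ × (1.850×10⁻⁷ − 1.375×10⁻⁷) = 2.032×10⁶ m²/s².
v = 1426 m/s = 1.426 km/s.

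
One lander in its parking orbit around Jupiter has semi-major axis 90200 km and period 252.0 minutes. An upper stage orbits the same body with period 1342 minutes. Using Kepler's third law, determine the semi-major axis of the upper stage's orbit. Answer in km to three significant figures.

a₂ ≈ 2.75×10⁵ km

Kepler's third law: a³ ∝ T², so a₂ = a₁ (T₂/T₁)^(2/3).
T₂/T₁ = 5.325, (T₂/T₁)^(2/3) = 3.050.
a₂ = 90200 × 3.050 = 2.751×10⁵ km.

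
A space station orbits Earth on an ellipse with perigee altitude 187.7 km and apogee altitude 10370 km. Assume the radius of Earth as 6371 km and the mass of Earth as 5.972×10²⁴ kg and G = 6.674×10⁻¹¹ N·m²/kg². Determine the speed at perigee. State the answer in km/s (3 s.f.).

μ = GM = 6.674×10⁻¹¹ × 5.972×10²⁴ = 3.986×10¹⁴ m³/s².
r_p = 6371 + 187.7 = 6558.7 km = 6.5587×10⁶ m.
r_a = 6371 + 10370 = 16741 km = 1.6741×10⁷ m.
Semi-major axis a = (r_p + r_a)/2 = 11650 km = 1.165×10⁷ m.
Vis-viva: v² = μ(2/r − 1/a) = 3.986×10¹⁴ × (3.049×10⁻⁷ − 8.584×10⁻⁸) = 8.733×10⁷ m²/s².
v = 9345 m/s = 9.345 km/s.

v ≈ 9.34 km/s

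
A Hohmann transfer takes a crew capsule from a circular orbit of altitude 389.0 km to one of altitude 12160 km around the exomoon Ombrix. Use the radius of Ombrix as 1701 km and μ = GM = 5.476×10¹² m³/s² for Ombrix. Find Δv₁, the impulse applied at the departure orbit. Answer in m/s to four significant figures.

r₁ = 1701 + 389.0 = 2090.0 km = 2.0900×10⁶ m.
r₂ = 1701 + 12160 = 13861 km = 1.3861×10⁷ m.
Transfer ellipse a_t = (r₁ + r₂)/2 = 7.976×10⁶ m.
At r₁: circular v_c1 = √(μ/r₁) = 1619 m/s; transfer-periapsis v_p = √[μ(2/r₁ − 1/a_t)] = 2134 m/s.
Δv₁ = v_p − v_c1 = 515.2 m/s.

Δv ≈ 515.2 m/s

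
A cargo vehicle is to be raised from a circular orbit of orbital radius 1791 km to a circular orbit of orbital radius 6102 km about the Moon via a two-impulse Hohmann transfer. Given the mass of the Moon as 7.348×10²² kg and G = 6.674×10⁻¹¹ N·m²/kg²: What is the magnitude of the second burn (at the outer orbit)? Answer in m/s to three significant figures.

Δv ≈ 293 m/s

μ = GM = 6.674×10⁻¹¹ × 7.348×10²² = 4.904×10¹² m³/s².
r₁ = 1791 km = 1.791×10⁶ m.
r₂ = 6102 km = 6.102×10⁶ m.
Transfer ellipse a_t = (r₁ + r₂)/2 = 3.946×10⁶ m.
At r₁: circular v_c1 = √(μ/r₁) = 1655 m/s; transfer-perilune v_p = √[μ(2/r₁ − 1/a_t)] = 2058 m/s.
At r₂: circular v_c2 = √(μ/r₂) = 896.5 m/s; transfer-apolune v_a = √[μ(2/r₂ − 1/a_t)] = 603.9 m/s.
Δv₂ = v_c2 − v_a = 292.6 m/s.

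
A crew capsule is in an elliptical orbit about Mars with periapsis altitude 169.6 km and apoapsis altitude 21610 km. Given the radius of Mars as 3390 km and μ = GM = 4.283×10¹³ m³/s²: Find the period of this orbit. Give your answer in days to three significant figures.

r_p = 3390 + 169.6 = 3559.6 km = 3.5596×10⁶ m.
r_a = 3390 + 21610 = 25000 km = 2.5000×10⁷ m.
Semi-major axis a = (r_p + r_a)/2 = (3559.6 + 25000)/2 = 14280 km = 1.428×10⁷ m.
By Kepler's third law T = 2π√(a³/μ) = 2π × 8.245×10³ = 5.181×10⁴ s.
= 0.5996 days.

T ≈ 0.6 days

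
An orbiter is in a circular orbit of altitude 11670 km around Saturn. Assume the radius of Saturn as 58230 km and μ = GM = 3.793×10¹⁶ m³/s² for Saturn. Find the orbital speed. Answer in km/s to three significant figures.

r = 58230 + 11670 = 69900 km = 6.9900×10⁷ m.
For a circular orbit v = √(μ/r) = √(3.793×10¹⁶ / 6.990×10⁷) = √(5.426×10⁸) = 23290 m/s.
That is 23.29 km/s.

v ≈ 23.3 km/s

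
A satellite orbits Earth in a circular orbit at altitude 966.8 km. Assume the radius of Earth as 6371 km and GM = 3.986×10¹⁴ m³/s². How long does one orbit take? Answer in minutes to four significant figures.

T ≈ 104.3 minutes

r = 6371 + 966.8 = 7337.8 km = 7.3378×10⁶ m.
Kepler's third law: T = 2π√(r³/μ) = 2π√((7.338×10⁶)³ / 3.986×10¹⁴).
r³/μ = 9.912×10⁵ s², so T = 2π × 9.956×10² = 6.255×10³ s.
Converting: 6.255×10³ s ÷ 60.00 = 104.3 minutes.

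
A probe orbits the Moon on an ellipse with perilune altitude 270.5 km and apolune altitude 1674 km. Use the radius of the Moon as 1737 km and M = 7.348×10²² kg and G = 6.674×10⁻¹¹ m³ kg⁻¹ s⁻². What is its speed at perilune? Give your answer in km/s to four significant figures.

μ = GM = 6.674×10⁻¹¹ × 7.348×10²² = 4.904×10¹² m³/s².
r_p = 1737 + 270.5 = 2007.5 km = 2.0075×10⁶ m.
r_a = 1737 + 1674 = 3411.0 km = 3.4110×10⁶ m.
Semi-major axis a = (r_p + r_a)/2 = 2709.2 km = 2.709×10⁶ m.
Vis-viva: v² = μ(2/r − 1/a) = 4.904×10¹² × (9.963×10⁻⁷ − 3.691×10⁻⁷) = 3.076×10⁶ m²/s².
v = 1754 m/s = 1.754 km/s.

v ≈ 1.754 km/s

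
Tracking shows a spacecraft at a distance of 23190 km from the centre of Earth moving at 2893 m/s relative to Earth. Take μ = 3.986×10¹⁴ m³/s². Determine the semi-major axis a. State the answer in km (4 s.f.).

a ≈ 15330 km

r = 2.319×10⁷ m.
Specific orbital energy ε = v²/2 − μ/r = (2893)²/2 − 3.986×10¹⁴/2.319×10⁷ = -1.300×10⁷ J/kg.
Since ε = −μ/(2a), a = −μ/(2ε) = 1.533×10⁷ m = 15326 km.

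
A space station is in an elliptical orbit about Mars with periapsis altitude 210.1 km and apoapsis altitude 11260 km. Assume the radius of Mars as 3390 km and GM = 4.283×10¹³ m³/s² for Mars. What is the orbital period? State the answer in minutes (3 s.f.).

r_p = 3390 + 210.1 = 3600.1 km = 3.6001×10⁶ m.
r_a = 3390 + 11260 = 14650 km = 1.4650×10⁷ m.
Semi-major axis a = (r_p + r_a)/2 = (3600.1 + 14650)/2 = 9125.0 km = 9.125×10⁶ m.
By Kepler's third law T = 2π√(a³/μ) = 2π × 4.212×10³ = 2.646×10⁴ s.
= 441.1 minutes.

T ≈ 441 minutes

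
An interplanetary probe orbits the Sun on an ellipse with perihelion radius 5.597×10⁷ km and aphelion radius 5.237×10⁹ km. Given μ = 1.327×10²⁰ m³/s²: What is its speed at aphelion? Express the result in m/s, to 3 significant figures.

Semi-major axis a = (r_p + r_a)/2 = 2.6465×10⁹ km = 2.646×10¹² m.
Vis-viva: v² = μ(2/r − 1/a) = 1.327×10²⁰ × (3.819×10⁻¹³ − 3.779×10⁻¹³) = 5.359×10⁵ m²/s².
v = 732.0 m/s.

v ≈ 732 m/s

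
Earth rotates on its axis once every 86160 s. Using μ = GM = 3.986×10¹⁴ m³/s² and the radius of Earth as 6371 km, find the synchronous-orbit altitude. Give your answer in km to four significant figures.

h_sync ≈ 35790 km

A synchronous orbit has period T, so by Kepler's third law a = (μT²/4π²)^(1/3).
μT²/4π² = 3.986×10¹⁴ × (8.616×10⁴)² / 39.48 = 7.495×10²² m³.
a = 4.216×10⁷ m = 42163 km.
Altitude h = a − R = 42163 − 6371 = 35792 km.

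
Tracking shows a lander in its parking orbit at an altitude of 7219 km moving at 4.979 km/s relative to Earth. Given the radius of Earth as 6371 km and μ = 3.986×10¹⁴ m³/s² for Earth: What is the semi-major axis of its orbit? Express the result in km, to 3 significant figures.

a ≈ 11800 km

r = 6371 + 7219 = 13590 km = 1.359×10⁷ m.
Specific orbital energy ε = v²/2 − μ/r = (4979)²/2 − 3.986×10¹⁴/1.359×10⁷ = -1.694×10⁷ J/kg.
Since ε = −μ/(2a), a = −μ/(2ε) = 1.177×10⁷ m = 11768 km.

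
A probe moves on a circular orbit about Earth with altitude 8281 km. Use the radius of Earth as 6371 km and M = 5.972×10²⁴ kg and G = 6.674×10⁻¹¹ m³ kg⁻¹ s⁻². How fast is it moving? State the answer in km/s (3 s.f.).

μ = GM = 6.674×10⁻¹¹ × 5.972×10²⁴ = 3.986×10¹⁴ m³/s².
r = 6371 + 8281 = 14652 km = 1.4652×10⁷ m.
For a circular orbit v = √(μ/r) = √(3.986×10¹⁴ / 1.465×10⁷) = √(2.720×10⁷) = 5216 m/s.
That is 5.216 km/s.

v ≈ 5.22 km/s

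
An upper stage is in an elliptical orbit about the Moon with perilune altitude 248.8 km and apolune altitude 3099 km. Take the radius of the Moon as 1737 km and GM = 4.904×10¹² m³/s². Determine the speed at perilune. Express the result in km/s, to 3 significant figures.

v ≈ 1.87 km/s

r_p = 1737 + 248.8 = 1985.8 km = 1.9858×10⁶ m.
r_a = 1737 + 3099 = 4836.0 km = 4.8360×10⁶ m.
Semi-major axis a = (r_p + r_a)/2 = 3410.9 km = 3.411×10⁶ m.
Vis-viva: v² = μ(2/r − 1/a) = 4.904×10¹² × (1.007×10⁻⁶ − 2.932×10⁻⁷) = 3.501×10⁶ m²/s².
v = 1871 m/s = 1.871 km/s.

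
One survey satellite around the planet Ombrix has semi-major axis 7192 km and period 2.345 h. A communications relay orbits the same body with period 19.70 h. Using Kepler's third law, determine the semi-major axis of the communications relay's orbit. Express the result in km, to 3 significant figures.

a₂ ≈ 29700 km

Kepler's third law: a³ ∝ T², so a₂ = a₁ (T₂/T₁)^(2/3).
T₂/T₁ = 8.401, (T₂/T₁)^(2/3) = 4.133.
a₂ = 7192 × 4.133 = 29720 km.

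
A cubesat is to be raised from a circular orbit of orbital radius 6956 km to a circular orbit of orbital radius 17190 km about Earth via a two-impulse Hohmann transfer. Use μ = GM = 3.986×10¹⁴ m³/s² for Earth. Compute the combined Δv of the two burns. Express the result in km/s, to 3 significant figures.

Δv_total ≈ 2.62 km/s

r₁ = 6956 km = 6.956×10⁶ m.
r₂ = 17190 km = 1.719×10⁷ m.
Transfer ellipse a_t = (r₁ + r₂)/2 = 1.207×10⁷ m.
At r₁: circular v_c1 = √(μ/r₁) = 7570 m/s; transfer-perigee v_p = √[μ(2/r₁ − 1/a_t)] = 9033 m/s.
Δv₁ = v_p − v_c1 = 1463 m/s.
At r₂: circular v_c2 = √(μ/r₂) = 4815 m/s; transfer-apogee v_a = √[μ(2/r₂ − 1/a_t)] = 3655 m/s.
Δv₂ = v_c2 − v_a = 1160 m/s.
Total Δv = Δv₁ + Δv₂ = 2623 m/s = 2.623 km/s.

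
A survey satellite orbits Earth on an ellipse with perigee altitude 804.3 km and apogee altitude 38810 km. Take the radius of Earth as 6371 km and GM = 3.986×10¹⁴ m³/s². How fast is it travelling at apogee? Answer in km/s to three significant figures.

r_p = 6371 + 804.3 = 7175.3 km = 7.1753×10⁶ m.
r_a = 6371 + 38810 = 45181 km = 4.5181×10⁷ m.
Semi-major axis a = (r_p + r_a)/2 = 26178 km = 2.618×10⁷ m.
Vis-viva: v² = μ(2/r − 1/a) = 3.986×10¹⁴ × (4.427×10⁻⁸ − 3.820×10⁻⁸) = 2.418×10⁶ m²/s².
v = 1555 m/s = 1.555 km/s.

v ≈ 1.56 km/s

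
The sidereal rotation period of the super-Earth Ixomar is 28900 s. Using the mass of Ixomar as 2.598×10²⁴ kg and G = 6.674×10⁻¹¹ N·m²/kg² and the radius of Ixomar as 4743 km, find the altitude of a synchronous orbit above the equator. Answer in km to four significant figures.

μ = GM = 6.674×10⁻¹¹ × 2.598×10²⁴ = 1.734×10¹⁴ m³/s².
A synchronous orbit has period T, so by Kepler's third law a = (μT²/4π²)^(1/3).
μT²/4π² = 1.734×10¹⁴ × (2.890×10⁴)² / 39.48 = 3.668×10²¹ m³.
a = 1.542×10⁷ m = 15422 km.
Altitude h = a − R = 15422 − 4743 = 10679 km.

h_sync ≈ 10680 km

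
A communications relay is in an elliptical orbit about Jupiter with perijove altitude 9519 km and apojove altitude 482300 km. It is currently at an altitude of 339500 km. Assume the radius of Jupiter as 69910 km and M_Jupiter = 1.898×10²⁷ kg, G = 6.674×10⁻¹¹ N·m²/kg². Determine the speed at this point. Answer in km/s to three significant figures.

μ = GM = 6.674×10⁻¹¹ × 1.898×10²⁷ = 1.267×10¹⁷ m³/s².
r_p = 69910 + 9519 = 79429 km = 7.9429×10⁷ m.
r_a = 69910 + 482300 = 552210 km = 5.5221×10⁸ m.
r = 69910 + 339500 = 4.0941×10⁵ km = 4.094×10⁸ m.
Semi-major axis a = (r_p + r_a)/2 = 3.1582×10⁵ km = 3.158×10⁸ m.
Vis-viva: v² = μ(2/r − 1/a) = 1.267×10¹⁷ × (4.885×10⁻⁹ − 3.166×10⁻⁹) = 2.177×10⁸ m²/s².
v = 14760 m/s = 14.76 km/s.

v ≈ 14.8 km/s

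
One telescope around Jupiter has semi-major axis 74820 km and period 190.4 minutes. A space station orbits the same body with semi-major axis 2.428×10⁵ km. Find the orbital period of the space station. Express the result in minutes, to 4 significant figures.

Kepler's third law: T² ∝ a³, so T₂ = T₁ (a₂/a₁)^(3/2).
a₂/a₁ = 3.245, (a₂/a₁)^(3/2) = 5.846.
T₂ = 190.4 × 5.846 = 1113 minutes.

T₂ ≈ 1113 minutes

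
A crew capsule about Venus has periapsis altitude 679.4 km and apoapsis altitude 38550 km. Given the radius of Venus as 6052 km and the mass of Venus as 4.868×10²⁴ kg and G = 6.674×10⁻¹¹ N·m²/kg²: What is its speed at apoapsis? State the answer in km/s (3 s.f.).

μ = GM = 6.674×10⁻¹¹ × 4.868×10²⁴ = 3.249×10¹⁴ m³/s².
r_p = 6052 + 679.4 = 6731.4 km = 6.7314×10⁶ m.
r_a = 6052 + 38550 = 44602 km = 4.4602×10⁷ m.
Semi-major axis a = (r_p + r_a)/2 = 25667 km = 2.567×10⁷ m.
Vis-viva: v² = μ(2/r − 1/a) = 3.249×10¹⁴ × (4.484×10⁻⁸ − 3.896×10⁻⁸) = 1.910×10⁶ m²/s².
v = 1382 m/s = 1.382 km/s.

v ≈ 1.38 km/s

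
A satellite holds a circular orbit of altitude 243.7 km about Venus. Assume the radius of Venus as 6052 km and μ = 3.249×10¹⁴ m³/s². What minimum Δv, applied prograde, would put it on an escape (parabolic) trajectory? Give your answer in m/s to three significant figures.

r = 6052 + 243.7 = 6295.7 km = 6.2957×10⁶ m.
Circular speed v_c = √(μ/r) = 7184 m/s.
Escape speed v_esc = √(2μ/r) = √2 × v_c = 10160 m/s.
Δv = v_esc − v_c = 2976 m/s.

Δv ≈ 2980 m/s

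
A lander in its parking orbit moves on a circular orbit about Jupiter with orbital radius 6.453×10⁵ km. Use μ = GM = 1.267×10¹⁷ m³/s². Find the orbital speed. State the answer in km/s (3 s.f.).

r = 6.453×10⁵ km = 6.453×10⁸ m.
For a circular orbit v = √(μ/r) = √(1.267×10¹⁷ / 6.453×10⁸) = √(1.963×10⁸) = 14010 m/s.
That is 14.01 km/s.

v ≈ 14.0 km/s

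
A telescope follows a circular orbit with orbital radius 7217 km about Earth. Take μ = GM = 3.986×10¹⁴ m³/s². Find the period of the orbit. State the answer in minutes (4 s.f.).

T ≈ 101.7 minutes

r = 7217 km = 7.217×10⁶ m.
Kepler's third law: T = 2π√(r³/μ) = 2π√((7.217×10⁶)³ / 3.986×10¹⁴).
r³/μ = 9.430×10⁵ s², so T = 2π × 9.711×10² = 6.102×10³ s.
Converting: 6.102×10³ s ÷ 60.00 = 101.7 minutes.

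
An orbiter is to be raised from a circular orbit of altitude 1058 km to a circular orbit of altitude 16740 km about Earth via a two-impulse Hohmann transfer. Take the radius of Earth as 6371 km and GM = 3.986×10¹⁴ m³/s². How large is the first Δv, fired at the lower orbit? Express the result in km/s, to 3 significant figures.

r₁ = 6371 + 1058 = 7429.0 km = 7.4290×10⁶ m.
r₂ = 6371 + 16740 = 23111 km = 2.3111×10⁷ m.
Transfer ellipse a_t = (r₁ + r₂)/2 = 1.527×10⁷ m.
At r₁: circular v_c1 = √(μ/r₁) = 7325 m/s; transfer-perigee v_p = √[μ(2/r₁ − 1/a_t)] = 9011 m/s.
Δv₁ = v_p − v_c1 = 1686 m/s.
= 1.686 km/s.

Δv ≈ 1.69 km/s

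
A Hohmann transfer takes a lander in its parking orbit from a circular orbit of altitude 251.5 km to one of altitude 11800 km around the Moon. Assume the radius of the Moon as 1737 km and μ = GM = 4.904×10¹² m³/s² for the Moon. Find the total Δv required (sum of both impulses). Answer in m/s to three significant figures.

Δv_total ≈ 801 m/s

r₁ = 1737 + 251.5 = 1988.5 km = 1.9885×10⁶ m.
r₂ = 1737 + 11800 = 13537 km = 1.3537×10⁷ m.
Transfer ellipse a_t = (r₁ + r₂)/2 = 7.763×10⁶ m.
At r₁: circular v_c1 = √(μ/r₁) = 1570 m/s; transfer-perilune v_p = √[μ(2/r₁ − 1/a_t)] = 2074 m/s.
Δv₁ = v_p − v_c1 = 503.4 m/s.
At r₂: circular v_c2 = √(μ/r₂) = 601.9 m/s; transfer-apolune v_a = √[μ(2/r₂ − 1/a_t)] = 304.6 m/s.
Δv₂ = v_c2 − v_a = 297.3 m/s.
Total Δv = Δv₁ + Δv₂ = 800.6 m/s.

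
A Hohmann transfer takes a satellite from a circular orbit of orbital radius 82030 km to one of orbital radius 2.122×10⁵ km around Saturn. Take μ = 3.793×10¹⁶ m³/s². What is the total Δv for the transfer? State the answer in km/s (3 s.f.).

Δv_total ≈ 7.71 km/s

r₁ = 82030 km = 8.203×10⁷ m.
r₂ = 2.122×10⁵ km = 2.122×10⁸ m.
Transfer ellipse a_t = (r₁ + r₂)/2 = 1.471×10⁸ m.
At r₁: circular v_c1 = √(μ/r₁) = 21500 m/s; transfer-perikrone v_p = √[μ(2/r₁ − 1/a_t)] = 25830 m/s.
Δv₁ = v_p − v_c1 = 4322 m/s.
At r₂: circular v_c2 = √(μ/r₂) = 13370 m/s; transfer-apokrone v_a = √[μ(2/r₂ − 1/a_t)] = 9983 m/s.
Δv₂ = v_c2 − v_a = 3386 m/s.
Total Δv = Δv₁ + Δv₂ = 7708 m/s = 7.708 km/s.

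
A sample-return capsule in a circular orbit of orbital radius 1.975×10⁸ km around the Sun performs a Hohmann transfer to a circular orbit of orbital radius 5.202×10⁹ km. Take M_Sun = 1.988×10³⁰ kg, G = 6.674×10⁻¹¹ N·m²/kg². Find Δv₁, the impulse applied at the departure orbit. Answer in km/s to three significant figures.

Δv ≈ 10.1 km/s

μ = GM = 6.674×10⁻¹¹ × 1.988×10³⁰ = 1.327×10²⁰ m³/s².
r₁ = 1.975×10⁸ km = 1.975×10¹¹ m.
r₂ = 5.202×10⁹ km = 5.202×10¹² m.
Transfer ellipse a_t = (r₁ + r₂)/2 = 2.700×10¹² m.
At r₁: circular v_c1 = √(μ/r₁) = 25920 m/s; transfer-perihelion v_p = √[μ(2/r₁ − 1/a_t)] = 35980 m/s.
Δv₁ = v_p − v_c1 = 10060 m/s.
= 10.06 km/s.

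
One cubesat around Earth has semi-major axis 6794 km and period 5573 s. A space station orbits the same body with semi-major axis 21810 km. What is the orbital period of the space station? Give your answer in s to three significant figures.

T₂ ≈ 32100 s

Kepler's third law: T² ∝ a³, so T₂ = T₁ (a₂/a₁)^(3/2).
a₂/a₁ = 3.210, (a₂/a₁)^(3/2) = 5.752.
T₂ = 5573 × 5.752 = 32050 s.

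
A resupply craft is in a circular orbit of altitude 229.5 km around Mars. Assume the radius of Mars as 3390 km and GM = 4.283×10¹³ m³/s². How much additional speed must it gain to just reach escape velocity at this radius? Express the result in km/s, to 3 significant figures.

Δv ≈ 1.42 km/s

r = 3390 + 229.5 = 3619.5 km = 3.6195×10⁶ m.
Circular speed v_c = √(μ/r) = 3440 m/s.
Escape speed v_esc = √(2μ/r) = √2 × v_c = 4865 m/s.
Δv = v_esc − v_c = 1425 m/s = 1.425 km/s.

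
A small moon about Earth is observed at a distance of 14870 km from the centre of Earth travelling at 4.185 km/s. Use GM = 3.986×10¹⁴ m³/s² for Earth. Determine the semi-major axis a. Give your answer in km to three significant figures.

a ≈ 11000 km

r = 1.487×10⁷ m.
Vis-viva rearranged: 1/a = 2/r − v²/μ = 1.345×10⁻⁷ − 4.394×10⁻⁸ = 9.056×10⁻⁸ m⁻¹.
a = 1.104×10⁷ m = 11042 km.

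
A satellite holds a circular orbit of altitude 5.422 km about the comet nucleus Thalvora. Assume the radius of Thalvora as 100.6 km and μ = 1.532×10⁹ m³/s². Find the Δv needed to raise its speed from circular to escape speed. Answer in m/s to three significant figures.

Δv ≈ 49.8 m/s

r = 100.6 + 5.422 = 106.02 km = 1.0602×10⁵ m.
Circular speed v_c = √(μ/r) = 120.2 m/s.
Escape speed v_esc = √(2μ/r) = √2 × v_c = 170.0 m/s.
Δv = v_esc − v_c = 49.79 m/s.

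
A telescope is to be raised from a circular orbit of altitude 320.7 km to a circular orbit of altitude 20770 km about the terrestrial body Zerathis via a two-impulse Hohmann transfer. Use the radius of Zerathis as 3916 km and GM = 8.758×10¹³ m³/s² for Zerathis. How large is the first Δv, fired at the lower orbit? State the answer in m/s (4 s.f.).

Δv ≈ 1394 m/s

r₁ = 3916 + 320.7 = 4236.7 km = 4.2367×10⁶ m.
r₂ = 3916 + 20770 = 24686 km = 2.4686×10⁷ m.
Transfer ellipse a_t = (r₁ + r₂)/2 = 1.446×10⁷ m.
At r₁: circular v_c1 = √(μ/r₁) = 4547 m/s; transfer-periapsis v_p = √[μ(2/r₁ − 1/a_t)] = 5940 m/s.
Δv₁ = v_p − v_c1 = 1394 m/s.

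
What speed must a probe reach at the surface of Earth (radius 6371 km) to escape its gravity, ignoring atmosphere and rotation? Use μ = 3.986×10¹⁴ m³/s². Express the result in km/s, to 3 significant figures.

v_esc ≈ 11.2 km/s

r = R = 6.371×10⁶ m.
Escape speed v_esc = √(2μ/r) = √(2 × 3.986×10¹⁴ / 6.371×10⁶) = √(1.251×10⁸) = 11190 m/s.
= 11.19 km/s.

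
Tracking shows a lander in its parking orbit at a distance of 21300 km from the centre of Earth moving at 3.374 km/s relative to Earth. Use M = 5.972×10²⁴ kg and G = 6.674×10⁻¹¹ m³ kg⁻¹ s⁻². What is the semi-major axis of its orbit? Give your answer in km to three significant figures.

μ = GM = 6.674×10⁻¹¹ × 5.972×10²⁴ = 3.986×10¹⁴ m³/s².
r = 2.130×10⁷ m.
Vis-viva rearranged: 1/a = 2/r − v²/μ = 9.390×10⁻⁸ − 2.856×10⁻⁸ = 6.534×10⁻⁸ m⁻¹.
a = 1.531×10⁷ m = 15306 km.

a ≈ 15300 km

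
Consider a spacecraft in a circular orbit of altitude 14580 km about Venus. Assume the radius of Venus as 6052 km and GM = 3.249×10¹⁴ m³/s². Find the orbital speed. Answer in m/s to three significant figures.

v ≈ 3970 m/s

r = 6052 + 14580 = 20632 km = 2.0632×10⁷ m.
For a circular orbit v = √(μ/r) = √(3.249×10¹⁴ / 2.063×10⁷) = √(1.575×10⁷) = 3968 m/s.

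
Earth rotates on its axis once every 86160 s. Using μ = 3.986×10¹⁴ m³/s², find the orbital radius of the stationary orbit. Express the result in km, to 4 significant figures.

r_sync ≈ 42160 km

A synchronous orbit has period T, so by Kepler's third law a = (μT²/4π²)^(1/3).
μT²/4π² = 3.986×10¹⁴ × (8.616×10⁴)² / 39.48 = 7.495×10²² m³.
a = 4.216×10⁷ m = 42163 km.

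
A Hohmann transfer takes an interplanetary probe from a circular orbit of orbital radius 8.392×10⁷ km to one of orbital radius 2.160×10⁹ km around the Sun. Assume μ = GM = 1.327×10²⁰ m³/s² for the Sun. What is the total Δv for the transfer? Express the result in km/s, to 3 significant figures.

r₁ = 8.392×10⁷ km = 8.392×10¹⁰ m.
r₂ = 2.160×10⁹ km = 2.160×10¹² m.
Transfer ellipse a_t = (r₁ + r₂)/2 = 1.122×10¹² m.
At r₁: circular v_c1 = √(μ/r₁) = 39770 m/s; transfer-perihelion v_p = √[μ(2/r₁ − 1/a_t)] = 55170 m/s.
Δv₁ = v_p − v_c1 = 15410 m/s.
At r₂: circular v_c2 = √(μ/r₂) = 7838 m/s; transfer-aphelion v_a = √[μ(2/r₂ − 1/a_t)] = 2144 m/s.
Δv₂ = v_c2 − v_a = 5694 m/s.
Total Δv = Δv₁ + Δv₂ = 21100 m/s = 21.10 km/s.

Δv_total ≈ 21.1 km/s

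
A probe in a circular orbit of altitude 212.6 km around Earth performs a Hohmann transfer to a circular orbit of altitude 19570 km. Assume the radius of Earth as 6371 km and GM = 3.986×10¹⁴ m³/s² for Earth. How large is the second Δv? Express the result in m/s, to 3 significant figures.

Δv ≈ 1430 m/s

r₁ = 6371 + 212.6 = 6583.6 km = 6.5836×10⁶ m.
r₂ = 6371 + 19570 = 25941 km = 2.5941×10⁷ m.
Transfer ellipse a_t = (r₁ + r₂)/2 = 1.626×10⁷ m.
At r₁: circular v_c1 = √(μ/r₁) = 7781 m/s; transfer-perigee v_p = √[μ(2/r₁ − 1/a_t)] = 9827 m/s.
At r₂: circular v_c2 = √(μ/r₂) = 3920 m/s; transfer-apogee v_a = √[μ(2/r₂ − 1/a_t)] = 2494 m/s.
Δv₂ = v_c2 − v_a = 1426 m/s.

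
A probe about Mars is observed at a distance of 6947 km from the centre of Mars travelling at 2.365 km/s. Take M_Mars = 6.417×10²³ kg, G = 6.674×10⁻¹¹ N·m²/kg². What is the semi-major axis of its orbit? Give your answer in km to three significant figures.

μ = GM = 6.674×10⁻¹¹ × 6.417×10²³ = 4.283×10¹³ m³/s².
r = 6.947×10⁶ m.
Specific orbital energy ε = v²/2 − μ/r = (2365)²/2 − 4.283×10¹³/6.947×10⁶ = -3.368×10⁶ J/kg.
Since ε = −μ/(2a), a = −μ/(2ε) = 6.358×10⁶ m = 6357.5 km.

a ≈ 6360 km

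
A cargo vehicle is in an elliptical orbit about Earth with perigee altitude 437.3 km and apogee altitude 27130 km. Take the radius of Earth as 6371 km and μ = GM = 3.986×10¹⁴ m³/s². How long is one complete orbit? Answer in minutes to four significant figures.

T ≈ 474.6 minutes

r_p = 6371 + 437.3 = 6808.3 km = 6.8083×10⁶ m.
r_a = 6371 + 27130 = 33501 km = 3.3501×10⁷ m.
Semi-major axis a = (r_p + r_a)/2 = (6808.3 + 33501)/2 = 20155 km = 2.015×10⁷ m.
By Kepler's third law T = 2π√(a³/μ) = 2π × 4.532×10³ = 2.848×10⁴ s.
= 474.6 minutes.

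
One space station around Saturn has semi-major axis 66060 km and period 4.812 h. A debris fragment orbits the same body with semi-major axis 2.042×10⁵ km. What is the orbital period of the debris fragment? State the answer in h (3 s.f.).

T₂ ≈ 26.2 h

Kepler's third law: T² ∝ a³, so T₂ = T₁ (a₂/a₁)^(3/2).
a₂/a₁ = 3.091, (a₂/a₁)^(3/2) = 5.435.
T₂ = 4.812 × 5.435 = 26.15 h.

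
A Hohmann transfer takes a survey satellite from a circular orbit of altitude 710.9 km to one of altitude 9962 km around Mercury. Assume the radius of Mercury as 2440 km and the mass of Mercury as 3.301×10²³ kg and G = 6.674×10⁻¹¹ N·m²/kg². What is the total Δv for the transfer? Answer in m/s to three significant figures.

Δv_total ≈ 1180 m/s

μ = GM = 6.674×10⁻¹¹ × 3.301×10²³ = 2.203×10¹³ m³/s².
r₁ = 2440 + 710.9 = 3150.9 km = 3.1509×10⁶ m.
r₂ = 2440 + 9962 = 12402 km = 1.2402×10⁷ m.
Transfer ellipse a_t = (r₁ + r₂)/2 = 7.776×10⁶ m.
At r₁: circular v_c1 = √(μ/r₁) = 2644 m/s; transfer-periherm v_p = √[μ(2/r₁ − 1/a_t)] = 3339 m/s.
Δv₁ = v_p − v_c1 = 695.1 m/s.
At r₂: circular v_c2 = √(μ/r₂) = 1333 m/s; transfer-apoherm v_a = √[μ(2/r₂ − 1/a_t)] = 848.4 m/s.
Δv₂ = v_c2 − v_a = 484.4 m/s.
Total Δv = Δv₁ + Δv₂ = 1179 m/s.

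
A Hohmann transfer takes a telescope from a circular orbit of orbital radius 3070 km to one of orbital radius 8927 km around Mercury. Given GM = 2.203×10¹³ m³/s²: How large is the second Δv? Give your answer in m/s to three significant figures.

r₁ = 3070 km = 3.070×10⁶ m.
r₂ = 8927 km = 8.927×10⁶ m.
Transfer ellipse a_t = (r₁ + r₂)/2 = 5.998×10⁶ m.
At r₁: circular v_c1 = √(μ/r₁) = 2679 m/s; transfer-periherm v_p = √[μ(2/r₁ − 1/a_t)] = 3268 m/s.
At r₂: circular v_c2 = √(μ/r₂) = 1571 m/s; transfer-apoherm v_a = √[μ(2/r₂ − 1/a_t)] = 1124 m/s.
Δv₂ = v_c2 − v_a = 447.1 m/s.

Δv ≈ 447 m/s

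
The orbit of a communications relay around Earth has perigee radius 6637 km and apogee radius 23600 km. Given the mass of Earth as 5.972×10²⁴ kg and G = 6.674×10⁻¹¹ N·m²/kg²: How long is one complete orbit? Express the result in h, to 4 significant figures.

μ = GM = 6.674×10⁻¹¹ × 5.972×10²⁴ = 3.986×10¹⁴ m³/s².
Semi-major axis a = (r_p + r_a)/2 = (6637.0 + 23600)/2 = 15118 km = 1.512×10⁷ m.
By Kepler's third law T = 2π√(a³/μ) = 2π × 2.944×10³ = 1.850×10⁴ s.
= 5.139 h.

T ≈ 5.139 h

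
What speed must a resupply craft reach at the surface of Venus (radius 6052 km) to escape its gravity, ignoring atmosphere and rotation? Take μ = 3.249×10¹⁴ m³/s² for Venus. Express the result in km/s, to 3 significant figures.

r = R = 6.052×10⁶ m.
Escape speed v_esc = √(2μ/r) = √(2 × 3.249×10¹⁴ / 6.052×10⁶) = √(1.074×10⁸) = 10360 m/s.
= 10.36 km/s.

v_esc ≈ 10.4 km/s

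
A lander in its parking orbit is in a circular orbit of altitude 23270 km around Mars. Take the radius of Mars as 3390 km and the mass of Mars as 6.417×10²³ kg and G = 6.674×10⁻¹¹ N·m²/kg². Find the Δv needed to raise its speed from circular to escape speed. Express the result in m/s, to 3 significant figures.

Δv ≈ 525 m/s

μ = GM = 6.674×10⁻¹¹ × 6.417×10²³ = 4.283×10¹³ m³/s².
r = 3390 + 23270 = 26660 km = 2.6660×10⁷ m.
Circular speed v_c = √(μ/r) = 1267 m/s.
Escape speed v_esc = √(2μ/r) = √2 × v_c = 1792 m/s.
Δv = v_esc − v_c = 525.0 m/s.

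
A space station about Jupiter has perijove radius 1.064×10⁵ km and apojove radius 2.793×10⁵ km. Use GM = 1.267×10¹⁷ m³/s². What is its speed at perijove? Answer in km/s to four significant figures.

Semi-major axis a = (r_p + r_a)/2 = 1.9285×10⁵ km = 1.928×10⁸ m.
Vis-viva: v² = μ(2/r − 1/a) = 1.267×10¹⁷ × (1.880×10⁻⁸ − 5.185×10⁻⁹) = 1.725×10⁹ m²/s².
v = 41530 m/s = 41.53 km/s.

v ≈ 41.53 km/s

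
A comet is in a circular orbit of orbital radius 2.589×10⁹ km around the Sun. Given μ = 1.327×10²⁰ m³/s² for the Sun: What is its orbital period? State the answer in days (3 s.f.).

r = 2.589×10⁹ km = 2.589×10¹² m.
Kepler's third law: T = 2π√(r³/μ) = 2π√((2.589×10¹²)³ / 1.327×10²⁰).
r³/μ = 1.308×10¹⁷ s², so T = 2π × 3.616×10⁸ = 2.272×10⁹ s.
Converting: 2.272×10⁹ s ÷ 86400 = 26300 days.

T ≈ 26300 days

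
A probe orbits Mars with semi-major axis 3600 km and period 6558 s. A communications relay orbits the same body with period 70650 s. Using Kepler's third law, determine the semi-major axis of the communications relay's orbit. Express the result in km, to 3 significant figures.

a₂ ≈ 17600 km

Kepler's third law: a³ ∝ T², so a₂ = a₁ (T₂/T₁)^(2/3).
T₂/T₁ = 10.77, (T₂/T₁)^(2/3) = 4.878.
a₂ = 3600 × 4.878 = 17560 km.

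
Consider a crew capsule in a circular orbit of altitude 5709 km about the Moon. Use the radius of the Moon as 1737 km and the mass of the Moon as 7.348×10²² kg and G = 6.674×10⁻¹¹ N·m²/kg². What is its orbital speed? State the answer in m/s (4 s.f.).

μ = GM = 6.674×10⁻¹¹ × 7.348×10²² = 4.904×10¹² m³/s².
r = 1737 + 5709 = 7446.0 km = 7.4460×10⁶ m.
For a circular orbit v = √(μ/r) = √(4.904×10¹² / 7.446×10⁶) = √(6.586×10⁵) = 811.6 m/s.

v ≈ 811.6 m/s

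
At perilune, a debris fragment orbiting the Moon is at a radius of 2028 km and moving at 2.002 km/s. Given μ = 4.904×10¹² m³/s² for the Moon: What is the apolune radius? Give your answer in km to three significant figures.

r_p = 2.028×10⁶ m.
Specific energy ε = v²/2 − μ/r = -4.141×10⁵ J/kg, so a = −μ/(2ε) = 5.921×10⁶ m.
The apsides satisfy r_p + r_a = 2a, so the apolune radius is 2a − r_p = 9.813×10⁶ m = 9813.3 km.

apolune radius ≈ 9810 km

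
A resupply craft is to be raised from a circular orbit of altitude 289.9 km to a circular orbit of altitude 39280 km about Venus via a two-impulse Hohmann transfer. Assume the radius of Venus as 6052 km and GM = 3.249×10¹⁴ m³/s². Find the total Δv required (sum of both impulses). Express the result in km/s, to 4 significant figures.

Δv_total ≈ 3.674 km/s

r₁ = 6052 + 289.9 = 6341.9 km = 6.3419×10⁶ m.
r₂ = 6052 + 39280 = 45332 km = 4.5332×10⁷ m.
Transfer ellipse a_t = (r₁ + r₂)/2 = 2.584×10⁷ m.
At r₁: circular v_c1 = √(μ/r₁) = 7158 m/s; transfer-periapsis v_p = √[μ(2/r₁ − 1/a_t)] = 9481 m/s.
Δv₁ = v_p − v_c1 = 2323 m/s.
At r₂: circular v_c2 = √(μ/r₂) = 2677 m/s; transfer-apoapsis v_a = √[μ(2/r₂ − 1/a_t)] = 1326 m/s.
Δv₂ = v_c2 − v_a = 1351 m/s.
Total Δv = Δv₁ + Δv₂ = 3674 m/s = 3.674 km/s.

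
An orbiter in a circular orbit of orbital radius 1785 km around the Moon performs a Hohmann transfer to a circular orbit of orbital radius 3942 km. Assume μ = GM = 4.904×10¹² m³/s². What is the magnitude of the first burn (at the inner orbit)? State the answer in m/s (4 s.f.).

Δv ≈ 287.2 m/s

r₁ = 1785 km = 1.785×10⁶ m.
r₂ = 3942 km = 3.942×10⁶ m.
Transfer ellipse a_t = (r₁ + r₂)/2 = 2.864×10⁶ m.
At r₁: circular v_c1 = √(μ/r₁) = 1658 m/s; transfer-perilune v_p = √[μ(2/r₁ − 1/a_t)] = 1945 m/s.
Δv₁ = v_p − v_c1 = 287.2 m/s.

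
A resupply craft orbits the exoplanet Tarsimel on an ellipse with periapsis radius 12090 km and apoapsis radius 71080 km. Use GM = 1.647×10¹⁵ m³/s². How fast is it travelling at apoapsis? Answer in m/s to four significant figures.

v ≈ 2595 m/s

Semi-major axis a = (r_p + r_a)/2 = 41585 km = 4.158×10⁷ m.
Vis-viva: v² = μ(2/r − 1/a) = 1.647×10¹⁵ × (2.814×10⁻⁸ − 2.405×10⁻⁸) = 6.737×10⁶ m²/s².
v = 2595 m/s.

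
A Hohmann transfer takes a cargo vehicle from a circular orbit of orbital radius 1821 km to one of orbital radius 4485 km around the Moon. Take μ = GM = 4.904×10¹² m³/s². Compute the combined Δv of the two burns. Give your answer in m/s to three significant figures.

Δv_total ≈ 567 m/s

r₁ = 1821 km = 1.821×10⁶ m.
r₂ = 4485 km = 4.485×10⁶ m.
Transfer ellipse a_t = (r₁ + r₂)/2 = 3.153×10⁶ m.
At r₁: circular v_c1 = √(μ/r₁) = 1641 m/s; transfer-perilune v_p = √[μ(2/r₁ − 1/a_t)] = 1957 m/s.
Δv₁ = v_p − v_c1 = 316.2 m/s.
At r₂: circular v_c2 = √(μ/r₂) = 1046 m/s; transfer-apolune v_a = √[μ(2/r₂ − 1/a_t)] = 794.7 m/s.
Δv₂ = v_c2 − v_a = 251.0 m/s.
Total Δv = Δv₁ + Δv₂ = 567.2 m/s.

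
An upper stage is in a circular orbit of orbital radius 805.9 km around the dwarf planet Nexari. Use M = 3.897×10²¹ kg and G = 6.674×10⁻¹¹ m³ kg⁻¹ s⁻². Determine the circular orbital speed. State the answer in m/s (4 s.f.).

μ = GM = 6.674×10⁻¹¹ × 3.897×10²¹ = 2.601×10¹¹ m³/s².
r = 805.9 km = 8.059×10⁵ m.
For a circular orbit v = √(μ/r) = √(2.601×10¹¹ / 8.059×10⁵) = √(3.227×10⁵) = 568.1 m/s.

v ≈ 568.1 m/s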